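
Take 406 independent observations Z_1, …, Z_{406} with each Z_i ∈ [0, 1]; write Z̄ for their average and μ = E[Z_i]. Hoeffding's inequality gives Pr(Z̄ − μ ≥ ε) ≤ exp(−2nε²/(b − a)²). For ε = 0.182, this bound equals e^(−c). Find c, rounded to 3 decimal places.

c = 2nε²/(b − a)² = 2·406·0.182² / 1² = 26.8967.

26.897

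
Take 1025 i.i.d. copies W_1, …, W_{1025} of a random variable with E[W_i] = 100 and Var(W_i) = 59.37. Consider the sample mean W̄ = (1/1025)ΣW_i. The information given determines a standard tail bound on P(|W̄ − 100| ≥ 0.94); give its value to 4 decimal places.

With mean and variance of each term known, Chebyshev's inequality bounds the deviation of the sum (or sample mean).
Var(W̄) = Var(W_i)/n = 59.37/1025 = 0.057922.
Chebyshev: P(|W̄ − 100| ≥ 0.94) ≤ Var(W̄)/(0.94)² = 59.37/(1025·0.94²) = 0.0656.

0.0656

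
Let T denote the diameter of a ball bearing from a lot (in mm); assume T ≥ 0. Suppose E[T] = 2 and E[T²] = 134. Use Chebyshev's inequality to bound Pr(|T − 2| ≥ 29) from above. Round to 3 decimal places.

0.155

Var(T) = E[T²] − (E[T])² = 134 − 4 = 130.
Chebyshev's inequality: Pr(|T − μ| ≥ t) ≤ Var(T)/t² = 130/841 = 0.1546.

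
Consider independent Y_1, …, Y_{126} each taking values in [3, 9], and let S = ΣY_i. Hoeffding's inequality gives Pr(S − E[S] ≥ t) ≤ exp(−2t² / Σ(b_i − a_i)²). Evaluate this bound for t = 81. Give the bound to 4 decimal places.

0.0554

Σ(b_i − a_i)² = 126·(6)² = 4536.
Exponent = 2·81²/4536 = 2.8929.
Bound = exp(−2.8929) = 0.05542.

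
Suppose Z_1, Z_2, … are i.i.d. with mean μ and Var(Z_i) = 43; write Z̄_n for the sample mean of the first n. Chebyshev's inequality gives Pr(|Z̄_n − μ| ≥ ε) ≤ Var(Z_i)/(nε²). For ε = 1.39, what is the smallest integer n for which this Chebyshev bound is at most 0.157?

Require 43/(n·1.39²) ≤ 0.157, i.e. n ≥ 43/(0.157·1.39²) = 141.755.
The smallest integer n is 142.

142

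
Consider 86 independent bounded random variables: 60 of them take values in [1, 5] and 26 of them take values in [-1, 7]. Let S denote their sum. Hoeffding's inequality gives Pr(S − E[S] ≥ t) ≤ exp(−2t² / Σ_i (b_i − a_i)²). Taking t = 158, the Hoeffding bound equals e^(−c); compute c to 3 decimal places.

Σ(b_i − a_i)² = 60·4² + 26·8² = 2624.
c = 2t² / 2624 = 2·158² / 2624 = 19.0274.

19.027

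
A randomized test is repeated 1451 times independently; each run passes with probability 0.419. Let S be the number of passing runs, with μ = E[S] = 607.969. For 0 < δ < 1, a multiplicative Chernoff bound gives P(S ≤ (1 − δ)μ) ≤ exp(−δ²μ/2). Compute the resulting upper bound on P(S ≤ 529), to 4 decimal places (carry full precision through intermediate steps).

Write 529 = (1 − δ)μ, so δ = 1 − 529/607.969 = 0.1298898…
Then the exponent is δ²μ/2 = (μ − 529)²/(2μ) = 5.128636.
Bound = exp(−5.128636) = 0.00592.

0.0059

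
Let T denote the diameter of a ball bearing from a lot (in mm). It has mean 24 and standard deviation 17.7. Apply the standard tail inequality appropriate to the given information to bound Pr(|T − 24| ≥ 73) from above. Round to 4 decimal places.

Mean and variance are known, so Chebyshev's inequality applies.
Chebyshev: Pr(|T − μ| ≥ t) ≤ Var(T)/t².
Var(T) = σ² = 17.7² = 313.29.
Bound = 313.29 / 5329 = 0.0588.

0.0588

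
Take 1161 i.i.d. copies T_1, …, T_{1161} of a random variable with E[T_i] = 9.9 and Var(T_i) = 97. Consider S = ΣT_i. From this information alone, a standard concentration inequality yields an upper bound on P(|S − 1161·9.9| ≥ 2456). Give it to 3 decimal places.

With mean and variance of each term known, Chebyshev's inequality bounds the deviation of the sum (or sample mean).
Var(S) = n·Var(T_i) = 1161·97 = 112617.
Chebyshev: P(|S − 1161·9.9| ≥ 2456) ≤ Var(S)/2456² = 112617/6031936 = 0.0187.

0.019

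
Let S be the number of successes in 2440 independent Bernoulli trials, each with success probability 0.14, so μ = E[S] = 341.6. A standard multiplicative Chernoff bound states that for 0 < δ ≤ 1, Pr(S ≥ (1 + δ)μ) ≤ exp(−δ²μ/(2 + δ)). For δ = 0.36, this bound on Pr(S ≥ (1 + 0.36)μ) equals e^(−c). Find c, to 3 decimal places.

18.759

c = δ²μ/(2 + δ) = 0.36²·341.6/(2 + 0.36) = 18.7591.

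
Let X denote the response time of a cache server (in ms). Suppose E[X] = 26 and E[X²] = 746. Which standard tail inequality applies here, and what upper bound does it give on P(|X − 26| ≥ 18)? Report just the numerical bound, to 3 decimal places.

The first two moments determine the variance, so Chebyshev's inequality is the sharpest standard bound available.
Var(X) = E[X²] − (E[X])² = 746 − 676 = 70.
Chebyshev's inequality: P(|X − μ| ≥ t) ≤ Var(X)/t² = 70/324 = 0.2160.

0.216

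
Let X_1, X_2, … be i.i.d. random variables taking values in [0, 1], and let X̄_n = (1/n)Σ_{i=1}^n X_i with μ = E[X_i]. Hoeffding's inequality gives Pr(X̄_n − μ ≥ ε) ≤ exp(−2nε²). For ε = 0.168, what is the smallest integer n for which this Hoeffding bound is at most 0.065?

49

Require exp(−2nε²) ≤ 0.065, i.e. 2nε² ≥ ln(1/0.065) = 2.733368.
So n ≥ 2.733368 / (2·0.168²) = 48.423.
The smallest integer n is 49.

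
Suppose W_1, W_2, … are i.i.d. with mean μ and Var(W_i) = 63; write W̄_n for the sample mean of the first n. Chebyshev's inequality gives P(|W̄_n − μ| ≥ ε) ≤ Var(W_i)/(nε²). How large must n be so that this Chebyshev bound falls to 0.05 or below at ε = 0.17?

43599

Require 63/(n·0.17²) ≤ 0.05, i.e. n ≥ 63/(0.05·0.17²) = 43598.616.
The smallest integer n is 43599.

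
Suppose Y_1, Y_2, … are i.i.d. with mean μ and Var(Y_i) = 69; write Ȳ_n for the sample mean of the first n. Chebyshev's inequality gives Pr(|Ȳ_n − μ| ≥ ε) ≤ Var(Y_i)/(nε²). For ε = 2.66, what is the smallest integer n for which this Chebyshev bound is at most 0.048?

Require 69/(n·2.66²) ≤ 0.048, i.e. n ≥ 69/(0.048·2.66²) = 203.163.
The smallest integer n is 204.

204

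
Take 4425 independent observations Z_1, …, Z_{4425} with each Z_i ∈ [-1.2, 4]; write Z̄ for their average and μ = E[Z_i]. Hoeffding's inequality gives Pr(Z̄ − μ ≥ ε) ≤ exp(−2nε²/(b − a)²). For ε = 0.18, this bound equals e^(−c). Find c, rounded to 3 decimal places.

c = 2nε²/(b − a)² = 2·4425·0.18² / 5.2² = 10.6043.

10.604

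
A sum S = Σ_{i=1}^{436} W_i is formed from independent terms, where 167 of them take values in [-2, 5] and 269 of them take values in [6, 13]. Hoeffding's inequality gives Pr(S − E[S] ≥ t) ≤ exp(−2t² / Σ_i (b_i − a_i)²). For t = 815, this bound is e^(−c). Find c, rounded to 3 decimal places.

Σ(b_i − a_i)² = 167·7² + 269·7² = 21364.
c = 2t² / 21364 = 2·815² / 21364 = 62.1817.

62.182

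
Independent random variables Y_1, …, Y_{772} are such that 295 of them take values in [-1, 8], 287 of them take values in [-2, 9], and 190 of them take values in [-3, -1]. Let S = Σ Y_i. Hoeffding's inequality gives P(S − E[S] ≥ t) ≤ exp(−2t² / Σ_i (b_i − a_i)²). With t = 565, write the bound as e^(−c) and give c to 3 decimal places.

10.752

Σ(b_i − a_i)² = 295·9² + 287·11² + 190·2² = 59382.
c = 2t² / 59382 = 2·565² / 59382 = 10.7516.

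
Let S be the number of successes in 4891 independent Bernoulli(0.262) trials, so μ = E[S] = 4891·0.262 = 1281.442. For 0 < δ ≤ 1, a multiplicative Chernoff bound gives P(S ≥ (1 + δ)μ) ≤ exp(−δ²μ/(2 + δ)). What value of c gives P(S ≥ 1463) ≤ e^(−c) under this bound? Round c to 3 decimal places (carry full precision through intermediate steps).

12.011

Write 1463 = (1 + δ)μ, so δ = 1463/1281.442 − 1 = 0.1416826…
Then the exponent is δ²μ/(2 + δ) = (1463 − μ)² / (μ·(2 + δ)) = 12.010932.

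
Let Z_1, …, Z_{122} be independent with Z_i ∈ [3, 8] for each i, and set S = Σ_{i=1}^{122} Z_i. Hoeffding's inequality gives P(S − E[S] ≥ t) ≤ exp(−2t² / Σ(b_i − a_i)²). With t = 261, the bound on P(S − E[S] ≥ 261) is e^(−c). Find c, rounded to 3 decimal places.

44.670

Σ(b_i − a_i)² = 122·(5)² = 3050.
c = 2t²/3050 = 2·261²/3050 = 44.6695.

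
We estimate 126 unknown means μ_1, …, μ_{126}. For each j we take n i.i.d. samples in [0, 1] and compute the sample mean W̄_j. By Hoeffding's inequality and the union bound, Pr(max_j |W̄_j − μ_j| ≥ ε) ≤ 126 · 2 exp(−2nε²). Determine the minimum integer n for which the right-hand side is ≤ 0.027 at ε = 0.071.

Need 2·126·exp(−2nε²) ≤ 0.027, i.e. exp(−2nε²) ≤ 0.027/252.
So 2nε² ≥ ln(252/0.027) = 9.141348.
Hence n ≥ 9.141348/(2·0.071²) = 906.700.
The smallest integer n is 907.

907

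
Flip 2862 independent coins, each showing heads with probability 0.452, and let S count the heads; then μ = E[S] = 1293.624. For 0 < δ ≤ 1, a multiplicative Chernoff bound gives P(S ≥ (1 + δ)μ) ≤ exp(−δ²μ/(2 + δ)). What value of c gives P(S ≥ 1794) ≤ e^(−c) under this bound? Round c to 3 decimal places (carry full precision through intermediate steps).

81.090

Write 1794 = (1 + δ)μ, so δ = 1794/1293.624 − 1 = 0.3868017…
Then the exponent is δ²μ/(2 + δ) = (1794 − μ)² / (μ·(2 + δ)) = 81.090230.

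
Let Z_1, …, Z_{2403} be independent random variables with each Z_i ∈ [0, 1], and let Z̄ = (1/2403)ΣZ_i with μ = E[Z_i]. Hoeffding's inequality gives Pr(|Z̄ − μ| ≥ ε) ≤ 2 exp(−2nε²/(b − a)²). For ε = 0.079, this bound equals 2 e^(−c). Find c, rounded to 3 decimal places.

29.994

c = 2nε²/(b − a)² = 2·2403·0.079² / 1² = 29.9942.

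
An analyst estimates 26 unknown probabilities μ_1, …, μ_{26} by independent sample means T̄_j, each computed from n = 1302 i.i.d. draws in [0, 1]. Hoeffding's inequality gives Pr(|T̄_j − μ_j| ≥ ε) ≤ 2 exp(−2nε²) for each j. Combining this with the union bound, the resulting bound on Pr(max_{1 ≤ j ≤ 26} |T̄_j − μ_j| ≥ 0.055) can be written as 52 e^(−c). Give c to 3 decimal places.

7.877

Union bound over the 26 events: Pr(max_{1 ≤ j ≤ 26} |T̄_j − μ_j| ≥ 0.055) ≤ 26·2·exp(−2nε²) = 52 exp(−2·1302·0.055²).
So c = 2·1302·0.055² = 7.8771.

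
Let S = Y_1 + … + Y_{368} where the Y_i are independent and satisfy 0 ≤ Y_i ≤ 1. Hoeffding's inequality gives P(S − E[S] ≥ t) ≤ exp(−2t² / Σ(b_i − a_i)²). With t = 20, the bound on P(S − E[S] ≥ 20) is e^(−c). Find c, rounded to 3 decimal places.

Σ(b_i − a_i)² = 368·(1)² = 368.
c = 2t²/368 = 2·20²/368 = 2.1739.

2.174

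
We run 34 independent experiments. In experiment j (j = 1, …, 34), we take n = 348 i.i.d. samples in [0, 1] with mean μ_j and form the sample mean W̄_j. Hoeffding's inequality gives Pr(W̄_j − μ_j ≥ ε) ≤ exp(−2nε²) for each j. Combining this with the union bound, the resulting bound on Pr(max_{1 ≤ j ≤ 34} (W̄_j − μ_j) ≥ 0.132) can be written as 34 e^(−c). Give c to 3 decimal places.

Union bound over the 34 events: Pr(max_{1 ≤ j ≤ 34} (W̄_j − μ_j) ≥ 0.132) ≤ 34·exp(−2nε²) = 34 exp(−2·348·0.132²).
So c = 2·348·0.132² = 12.1271.

12.127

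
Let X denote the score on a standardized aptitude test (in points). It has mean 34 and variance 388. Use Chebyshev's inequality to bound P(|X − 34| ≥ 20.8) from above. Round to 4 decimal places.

Chebyshev: P(|X − μ| ≥ t) ≤ Var(X)/t².
Bound = 388 / 432.64 = 0.8968.

0.8968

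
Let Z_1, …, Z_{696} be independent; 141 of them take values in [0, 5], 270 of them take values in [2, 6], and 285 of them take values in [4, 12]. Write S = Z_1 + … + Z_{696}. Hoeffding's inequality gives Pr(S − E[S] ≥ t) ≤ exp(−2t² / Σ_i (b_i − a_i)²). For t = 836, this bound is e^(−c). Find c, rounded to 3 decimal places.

Σ(b_i − a_i)² = 141·5² + 270·4² + 285·8² = 26085.
c = 2t² / 26085 = 2·836² / 26085 = 53.5860.

53.586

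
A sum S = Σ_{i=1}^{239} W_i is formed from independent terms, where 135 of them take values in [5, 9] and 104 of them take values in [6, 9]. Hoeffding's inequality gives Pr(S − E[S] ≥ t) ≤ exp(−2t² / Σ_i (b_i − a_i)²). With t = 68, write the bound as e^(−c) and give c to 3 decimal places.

2.987

Σ(b_i − a_i)² = 135·4² + 104·3² = 3096.
c = 2t² / 3096 = 2·68² / 3096 = 2.9871.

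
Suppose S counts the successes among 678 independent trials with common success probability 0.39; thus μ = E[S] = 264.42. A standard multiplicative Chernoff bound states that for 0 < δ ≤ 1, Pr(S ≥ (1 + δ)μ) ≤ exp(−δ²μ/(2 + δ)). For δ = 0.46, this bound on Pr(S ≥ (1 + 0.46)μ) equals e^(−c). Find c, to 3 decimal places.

c = δ²μ/(2 + δ) = 0.46²·264.42/(2 + 0.46) = 22.7444.

22.744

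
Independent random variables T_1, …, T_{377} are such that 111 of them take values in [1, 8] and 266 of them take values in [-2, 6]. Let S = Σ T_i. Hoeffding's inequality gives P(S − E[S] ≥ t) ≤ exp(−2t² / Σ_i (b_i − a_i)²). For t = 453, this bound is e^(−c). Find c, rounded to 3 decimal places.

Σ(b_i − a_i)² = 111·7² + 266·8² = 22463.
c = 2t² / 22463 = 2·453² / 22463 = 18.2708.

18.271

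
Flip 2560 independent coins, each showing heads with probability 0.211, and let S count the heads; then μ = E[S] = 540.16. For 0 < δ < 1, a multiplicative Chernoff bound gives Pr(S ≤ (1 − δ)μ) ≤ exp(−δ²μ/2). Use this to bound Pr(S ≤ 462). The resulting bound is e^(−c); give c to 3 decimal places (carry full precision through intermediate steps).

5.655

Write 462 = (1 − δ)μ, so δ = 1 − 462/540.16 = 0.1446979…
Then the exponent is δ²μ/2 = (μ − 462)²/(2μ) = 5.654793.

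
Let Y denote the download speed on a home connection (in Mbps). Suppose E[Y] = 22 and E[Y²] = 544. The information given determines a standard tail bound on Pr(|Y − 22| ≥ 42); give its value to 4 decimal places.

0.0340

The first two moments determine the variance, so Chebyshev's inequality is the sharpest standard bound available.
Var(Y) = E[Y²] − (E[Y])² = 544 − 484 = 60.
Chebyshev's inequality: Pr(|Y − μ| ≥ t) ≤ Var(Y)/t² = 60/1764 = 0.0340.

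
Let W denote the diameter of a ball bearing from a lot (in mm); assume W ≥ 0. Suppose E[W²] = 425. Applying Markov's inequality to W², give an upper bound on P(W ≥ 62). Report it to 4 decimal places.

Since W ≥ 0, the event {W ≥ 62} is the same as {W² ≥ 3844}.
Markov's inequality applied to W² gives P(W² ≥ 3844) ≤ E[W²]/3844 = 425/3844 = 0.1106.

0.1106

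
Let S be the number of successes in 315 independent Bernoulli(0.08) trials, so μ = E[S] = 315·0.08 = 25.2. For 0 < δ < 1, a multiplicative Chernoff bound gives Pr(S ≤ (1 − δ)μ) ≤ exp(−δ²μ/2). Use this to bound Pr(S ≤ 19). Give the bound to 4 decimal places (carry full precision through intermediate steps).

Write 19 = (1 − δ)μ, so δ = 1 − 19/25.2 = 0.2460317…
Then the exponent is δ²μ/2 = (μ − 19)²/(2μ) = 0.762698.
Bound = exp(−0.762698) = 0.46641.

0.4664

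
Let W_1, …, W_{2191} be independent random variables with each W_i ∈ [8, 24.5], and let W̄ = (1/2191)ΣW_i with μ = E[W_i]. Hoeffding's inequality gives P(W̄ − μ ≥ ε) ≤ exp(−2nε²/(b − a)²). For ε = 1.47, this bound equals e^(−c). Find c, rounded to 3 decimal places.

34.781

c = 2nε²/(b − a)² = 2·2191·1.47² / 16.5² = 34.7808.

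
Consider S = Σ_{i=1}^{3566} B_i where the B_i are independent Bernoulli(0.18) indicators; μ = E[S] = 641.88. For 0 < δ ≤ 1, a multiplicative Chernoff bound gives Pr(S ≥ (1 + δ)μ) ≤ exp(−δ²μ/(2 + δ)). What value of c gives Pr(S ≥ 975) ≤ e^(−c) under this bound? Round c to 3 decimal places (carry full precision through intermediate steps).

68.632

Write 975 = (1 + δ)μ, so δ = 975/641.88 − 1 = 0.5189755…
Then the exponent is δ²μ/(2 + δ) = (975 − μ)² / (μ·(2 + δ)) = 68.631521.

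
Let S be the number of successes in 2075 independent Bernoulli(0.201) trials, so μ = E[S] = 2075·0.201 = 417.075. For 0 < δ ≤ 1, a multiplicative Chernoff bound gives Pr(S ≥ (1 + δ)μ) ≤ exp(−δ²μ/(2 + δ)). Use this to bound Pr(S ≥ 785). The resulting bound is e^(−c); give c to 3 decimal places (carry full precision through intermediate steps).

112.613

Write 785 = (1 + δ)μ, so δ = 785/417.075 − 1 = 0.8821555…
Then the exponent is δ²μ/(2 + δ) = (785 − μ)² / (μ·(2 + δ)) = 112.612612.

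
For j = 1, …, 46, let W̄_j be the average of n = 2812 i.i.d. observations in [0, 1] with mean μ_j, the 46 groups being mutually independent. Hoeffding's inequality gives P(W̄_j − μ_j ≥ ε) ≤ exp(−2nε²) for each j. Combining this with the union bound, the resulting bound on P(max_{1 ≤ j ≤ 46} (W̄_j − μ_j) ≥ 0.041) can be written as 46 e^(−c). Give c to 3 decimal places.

9.454

Union bound over the 46 events: P(max_{1 ≤ j ≤ 46} (W̄_j − μ_j) ≥ 0.041) ≤ 46·exp(−2nε²) = 46 exp(−2·2812·0.041²).
So c = 2·2812·0.041² = 9.4539.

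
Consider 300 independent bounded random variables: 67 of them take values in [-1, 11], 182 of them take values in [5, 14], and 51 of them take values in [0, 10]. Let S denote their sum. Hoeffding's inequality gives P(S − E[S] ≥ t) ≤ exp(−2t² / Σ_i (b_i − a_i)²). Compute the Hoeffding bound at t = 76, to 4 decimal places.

0.6759

Σ(b_i − a_i)² = 67·12² + 182·9² + 51·10² = 29490.
Exponent = 2·76² / 29490 = 0.39173.
Bound = exp(−0.39173) = 0.67589.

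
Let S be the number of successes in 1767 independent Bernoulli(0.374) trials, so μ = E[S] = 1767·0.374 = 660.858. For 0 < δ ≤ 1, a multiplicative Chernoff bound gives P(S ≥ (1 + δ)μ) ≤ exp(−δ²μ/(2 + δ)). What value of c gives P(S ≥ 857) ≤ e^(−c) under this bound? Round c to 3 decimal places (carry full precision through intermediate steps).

25.346

Write 857 = (1 + δ)μ, so δ = 857/660.858 − 1 = 0.296799…
Then the exponent is δ²μ/(2 + δ) = (857 − μ)² / (μ·(2 + δ)) = 25.346036.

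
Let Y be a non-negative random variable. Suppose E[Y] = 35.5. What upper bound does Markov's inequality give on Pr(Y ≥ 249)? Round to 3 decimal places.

0.143

Markov's inequality: for a non-negative random variable, Pr(Y ≥ a) ≤ E[Y]/a.
Here E[Y] = 35.5 and a = 249, so the bound is 35.5/249 = 0.1426.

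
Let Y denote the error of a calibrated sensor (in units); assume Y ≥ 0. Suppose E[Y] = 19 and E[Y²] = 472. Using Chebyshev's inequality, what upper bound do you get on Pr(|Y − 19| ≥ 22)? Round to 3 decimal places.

0.229

Var(Y) = E[Y²] − (E[Y])² = 472 − 361 = 111.
Chebyshev's inequality: Pr(|Y − μ| ≥ t) ≤ Var(Y)/t² = 111/484 = 0.2293.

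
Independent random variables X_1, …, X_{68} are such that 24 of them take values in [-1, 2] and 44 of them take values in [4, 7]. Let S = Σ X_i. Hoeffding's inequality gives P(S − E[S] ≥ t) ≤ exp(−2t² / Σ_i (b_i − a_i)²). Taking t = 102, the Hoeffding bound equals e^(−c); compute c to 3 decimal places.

Σ(b_i − a_i)² = 24·3² + 44·3² = 612.
c = 2t² / 612 = 2·102² / 612 = 34.0000.

34.000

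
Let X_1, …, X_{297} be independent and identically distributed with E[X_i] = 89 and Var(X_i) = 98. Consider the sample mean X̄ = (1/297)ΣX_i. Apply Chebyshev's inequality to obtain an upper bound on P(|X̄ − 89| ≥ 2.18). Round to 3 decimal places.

Var(X̄) = Var(X_i)/n = 98/297 = 0.32997.
Chebyshev: P(|X̄ − 89| ≥ 2.18) ≤ Var(X̄)/(2.18)² = 98/(297·2.18²) = 0.0694.

0.069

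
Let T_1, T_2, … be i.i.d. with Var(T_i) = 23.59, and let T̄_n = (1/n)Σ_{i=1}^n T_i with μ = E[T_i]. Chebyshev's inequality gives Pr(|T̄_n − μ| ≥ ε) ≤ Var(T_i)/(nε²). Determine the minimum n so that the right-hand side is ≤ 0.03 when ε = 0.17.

Require 23.59/(n·0.17²) ≤ 0.03, i.e. n ≥ 23.59/(0.03·0.17²) = 27208.766.
The smallest integer n is 27209.

27209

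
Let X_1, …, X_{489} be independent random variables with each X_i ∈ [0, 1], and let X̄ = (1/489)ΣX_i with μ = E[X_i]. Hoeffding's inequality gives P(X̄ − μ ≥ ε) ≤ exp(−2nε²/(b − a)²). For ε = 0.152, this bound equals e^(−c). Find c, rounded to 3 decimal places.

c = 2nε²/(b − a)² = 2·489·0.152² / 1² = 22.5957.

22.596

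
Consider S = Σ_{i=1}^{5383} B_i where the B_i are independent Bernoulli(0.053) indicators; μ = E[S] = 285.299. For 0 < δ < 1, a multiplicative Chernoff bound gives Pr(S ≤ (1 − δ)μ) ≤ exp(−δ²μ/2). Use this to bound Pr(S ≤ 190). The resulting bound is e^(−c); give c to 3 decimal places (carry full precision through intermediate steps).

15.916

Write 190 = (1 − δ)μ, so δ = 1 − 190/285.299 = 0.334032…
Then the exponent is δ²μ/2 = (μ − 190)²/(2μ) = 15.916459.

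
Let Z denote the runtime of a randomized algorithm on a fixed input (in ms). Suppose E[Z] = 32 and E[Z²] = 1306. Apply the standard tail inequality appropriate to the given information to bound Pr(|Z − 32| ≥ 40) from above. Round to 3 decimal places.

0.176

The first two moments determine the variance, so Chebyshev's inequality is the sharpest standard bound available.
Var(Z) = E[Z²] − (E[Z])² = 1306 − 1024 = 282.
Chebyshev's inequality: Pr(|Z − μ| ≥ t) ≤ Var(Z)/t² = 282/1600 = 0.1762.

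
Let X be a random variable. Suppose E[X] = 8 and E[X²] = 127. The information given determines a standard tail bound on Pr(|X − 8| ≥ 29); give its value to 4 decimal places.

0.0749

The first two moments determine the variance, so Chebyshev's inequality is the sharpest standard bound available.
Var(X) = E[X²] − (E[X])² = 127 − 64 = 63.
Chebyshev's inequality: Pr(|X − μ| ≥ t) ≤ Var(X)/t² = 63/841 = 0.0749.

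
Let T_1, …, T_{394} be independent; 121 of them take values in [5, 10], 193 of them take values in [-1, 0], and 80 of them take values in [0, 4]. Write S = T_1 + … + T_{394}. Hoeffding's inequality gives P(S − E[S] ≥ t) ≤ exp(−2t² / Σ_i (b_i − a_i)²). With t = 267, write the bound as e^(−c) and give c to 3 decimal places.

31.698

Σ(b_i − a_i)² = 121·5² + 193·1² + 80·4² = 4498.
c = 2t² / 4498 = 2·267² / 4498 = 31.6981.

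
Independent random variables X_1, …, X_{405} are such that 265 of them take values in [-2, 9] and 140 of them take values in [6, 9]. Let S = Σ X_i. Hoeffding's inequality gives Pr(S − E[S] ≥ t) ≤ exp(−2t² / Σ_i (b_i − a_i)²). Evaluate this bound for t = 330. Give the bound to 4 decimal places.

0.0015

Σ(b_i − a_i)² = 265·11² + 140·3² = 33325.
Exponent = 2·330² / 33325 = 6.53563.
Bound = exp(−6.53563) = 0.00145.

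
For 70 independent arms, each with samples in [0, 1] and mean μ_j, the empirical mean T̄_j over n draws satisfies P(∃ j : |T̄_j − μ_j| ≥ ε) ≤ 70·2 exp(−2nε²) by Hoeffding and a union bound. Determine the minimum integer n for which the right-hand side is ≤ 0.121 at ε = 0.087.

466

Need 2·70·exp(−2nε²) ≤ 0.121, i.e. exp(−2nε²) ≤ 0.121/140.
So 2nε² ≥ ln(140/0.121) = 7.053607.
Hence n ≥ 7.053607/(2·0.087²) = 465.954.
The smallest integer n is 466.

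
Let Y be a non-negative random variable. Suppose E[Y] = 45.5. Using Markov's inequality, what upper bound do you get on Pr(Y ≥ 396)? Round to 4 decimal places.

Markov's inequality: for a non-negative random variable, Pr(Y ≥ a) ≤ E[Y]/a.
Here E[Y] = 45.5 and a = 396, so the bound is 45.5/396 = 0.1149.

0.1149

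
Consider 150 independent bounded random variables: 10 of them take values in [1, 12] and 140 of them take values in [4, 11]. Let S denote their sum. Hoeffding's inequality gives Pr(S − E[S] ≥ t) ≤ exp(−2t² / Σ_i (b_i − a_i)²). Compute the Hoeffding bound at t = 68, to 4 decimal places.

Σ(b_i − a_i)² = 10·11² + 140·7² = 8070.
Exponent = 2·68² / 8070 = 1.14597.
Bound = exp(−1.14597) = 0.31791.

0.3179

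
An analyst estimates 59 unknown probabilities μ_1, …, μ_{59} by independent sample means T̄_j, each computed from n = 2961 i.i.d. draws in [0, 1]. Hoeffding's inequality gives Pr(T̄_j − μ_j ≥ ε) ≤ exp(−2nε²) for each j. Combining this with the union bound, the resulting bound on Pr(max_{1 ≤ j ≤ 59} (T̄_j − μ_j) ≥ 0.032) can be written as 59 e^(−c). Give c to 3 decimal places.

6.064

Union bound over the 59 events: Pr(max_{1 ≤ j ≤ 59} (T̄_j − μ_j) ≥ 0.032) ≤ 59·exp(−2nε²) = 59 exp(−2·2961·0.032²).
So c = 2·2961·0.032² = 6.0641.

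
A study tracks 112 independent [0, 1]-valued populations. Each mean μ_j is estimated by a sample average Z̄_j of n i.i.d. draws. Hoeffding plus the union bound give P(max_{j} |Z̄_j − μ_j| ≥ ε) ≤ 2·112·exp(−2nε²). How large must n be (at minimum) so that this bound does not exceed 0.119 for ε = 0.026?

Need 2·112·exp(−2nε²) ≤ 0.119, i.e. exp(−2nε²) ≤ 0.119/224.
So 2nε² ≥ ln(224/0.119) = 7.540278.
Hence n ≥ 7.540278/(2·0.026²) = 5577.129.
The smallest integer n is 5578.

5578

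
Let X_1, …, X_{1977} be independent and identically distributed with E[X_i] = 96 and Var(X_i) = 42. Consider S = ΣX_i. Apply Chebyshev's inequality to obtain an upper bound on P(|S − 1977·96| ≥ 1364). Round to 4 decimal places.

Var(S) = n·Var(X_i) = 1977·42 = 83034.
Chebyshev: P(|S − 1977·96| ≥ 1364) ≤ Var(S)/1364² = 83034/1860496 = 0.0446.

0.0446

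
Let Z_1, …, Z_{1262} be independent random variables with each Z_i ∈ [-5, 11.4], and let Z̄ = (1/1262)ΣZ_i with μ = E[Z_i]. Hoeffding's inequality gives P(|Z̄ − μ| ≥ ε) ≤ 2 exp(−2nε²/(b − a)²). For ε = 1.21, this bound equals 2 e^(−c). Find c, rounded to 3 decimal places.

c = 2nε²/(b − a)² = 2·1262·1.21² / 16.4² = 13.7395.

13.740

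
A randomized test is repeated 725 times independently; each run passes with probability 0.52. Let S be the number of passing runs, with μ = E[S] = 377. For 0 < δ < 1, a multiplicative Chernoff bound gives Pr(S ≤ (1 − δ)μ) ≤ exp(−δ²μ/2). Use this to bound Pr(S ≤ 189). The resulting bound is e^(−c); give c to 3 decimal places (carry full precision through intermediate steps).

46.875

Write 189 = (1 − δ)μ, so δ = 1 − 189/377 = 0.4986737…
Then the exponent is δ²μ/2 = (μ − 189)²/(2μ) = 46.875332.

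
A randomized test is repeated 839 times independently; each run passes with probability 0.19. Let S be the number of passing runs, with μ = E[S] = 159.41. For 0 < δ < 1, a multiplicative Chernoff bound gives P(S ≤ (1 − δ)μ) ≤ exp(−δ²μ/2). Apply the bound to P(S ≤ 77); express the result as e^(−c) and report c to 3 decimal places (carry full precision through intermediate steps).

21.302

Write 77 = (1 − δ)μ, so δ = 1 − 77/159.41 = 0.5169688…
Then the exponent is δ²μ/2 = (μ − 77)²/(2μ) = 21.301700.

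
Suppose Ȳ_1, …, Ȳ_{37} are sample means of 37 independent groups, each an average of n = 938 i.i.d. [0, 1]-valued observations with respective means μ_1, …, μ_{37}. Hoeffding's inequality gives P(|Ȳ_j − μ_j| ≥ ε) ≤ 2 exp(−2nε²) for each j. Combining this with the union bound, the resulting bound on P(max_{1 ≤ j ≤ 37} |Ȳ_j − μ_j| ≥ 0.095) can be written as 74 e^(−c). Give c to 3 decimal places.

16.931

Union bound over the 37 events: P(max_{1 ≤ j ≤ 37} |Ȳ_j − μ_j| ≥ 0.095) ≤ 37·2·exp(−2nε²) = 74 exp(−2·938·0.095²).
So c = 2·938·0.095² = 16.9309.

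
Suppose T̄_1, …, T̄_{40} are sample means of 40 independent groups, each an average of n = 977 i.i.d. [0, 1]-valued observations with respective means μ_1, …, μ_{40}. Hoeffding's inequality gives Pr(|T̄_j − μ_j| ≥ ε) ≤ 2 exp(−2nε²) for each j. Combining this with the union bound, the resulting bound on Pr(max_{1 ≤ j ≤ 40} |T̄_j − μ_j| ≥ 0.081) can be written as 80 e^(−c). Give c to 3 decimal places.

Union bound over the 40 events: Pr(max_{1 ≤ j ≤ 40} |T̄_j − μ_j| ≥ 0.081) ≤ 40·2·exp(−2nε²) = 80 exp(−2·977·0.081²).
So c = 2·977·0.081² = 12.8202.

12.820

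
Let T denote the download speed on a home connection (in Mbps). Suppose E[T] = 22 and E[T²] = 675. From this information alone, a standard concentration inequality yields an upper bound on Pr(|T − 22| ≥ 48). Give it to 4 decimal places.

0.0829

The first two moments determine the variance, so Chebyshev's inequality is the sharpest standard bound available.
Var(T) = E[T²] − (E[T])² = 675 − 484 = 191.
Chebyshev's inequality: Pr(|T − μ| ≥ t) ≤ Var(T)/t² = 191/2304 = 0.0829.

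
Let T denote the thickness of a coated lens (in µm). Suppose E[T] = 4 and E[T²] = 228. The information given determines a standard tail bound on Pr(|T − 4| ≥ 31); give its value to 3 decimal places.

0.221

The first two moments determine the variance, so Chebyshev's inequality is the sharpest standard bound available.
Var(T) = E[T²] − (E[T])² = 228 − 16 = 212.
Chebyshev's inequality: Pr(|T − μ| ≥ t) ≤ Var(T)/t² = 212/961 = 0.2206.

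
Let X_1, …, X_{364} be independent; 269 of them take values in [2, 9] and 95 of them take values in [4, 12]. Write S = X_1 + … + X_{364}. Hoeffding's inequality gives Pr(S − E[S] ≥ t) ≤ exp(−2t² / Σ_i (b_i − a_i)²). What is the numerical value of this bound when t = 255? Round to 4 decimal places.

Σ(b_i − a_i)² = 269·7² + 95·8² = 19261.
Exponent = 2·255² / 19261 = 6.75199.
Bound = exp(−6.75199) = 0.00117.

0.0012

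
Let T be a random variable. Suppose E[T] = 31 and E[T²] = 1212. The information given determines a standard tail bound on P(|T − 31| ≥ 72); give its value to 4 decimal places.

0.0484

The first two moments determine the variance, so Chebyshev's inequality is the sharpest standard bound available.
Var(T) = E[T²] − (E[T])² = 1212 − 961 = 251.
Chebyshev's inequality: P(|T − μ| ≥ t) ≤ Var(T)/t² = 251/5184 = 0.0484.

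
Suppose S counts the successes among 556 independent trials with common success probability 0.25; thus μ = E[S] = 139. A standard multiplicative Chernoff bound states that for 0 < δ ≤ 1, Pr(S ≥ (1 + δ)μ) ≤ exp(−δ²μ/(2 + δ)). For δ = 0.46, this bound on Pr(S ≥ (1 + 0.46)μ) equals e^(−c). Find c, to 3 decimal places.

11.956

c = δ²μ/(2 + δ) = 0.46²·139/(2 + 0.46) = 11.9563.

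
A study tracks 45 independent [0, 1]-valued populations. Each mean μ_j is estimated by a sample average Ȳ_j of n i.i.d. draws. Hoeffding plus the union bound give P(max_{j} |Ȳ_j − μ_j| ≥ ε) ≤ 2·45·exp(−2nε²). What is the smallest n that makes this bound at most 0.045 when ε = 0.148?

Need 2·45·exp(−2nε²) ≤ 0.045, i.e. exp(−2nε²) ≤ 0.045/90.
So 2nε² ≥ ln(90/0.045) = 7.600902.
Hence n ≥ 7.600902/(2·0.148²) = 173.505.
The smallest integer n is 174.

174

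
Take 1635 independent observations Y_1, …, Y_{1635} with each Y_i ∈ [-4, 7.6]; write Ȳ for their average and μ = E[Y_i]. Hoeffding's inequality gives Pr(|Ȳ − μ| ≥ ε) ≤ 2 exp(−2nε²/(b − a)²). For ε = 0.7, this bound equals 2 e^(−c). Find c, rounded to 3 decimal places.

11.908

c = 2nε²/(b − a)² = 2·1635·0.7² / 11.6² = 11.9077.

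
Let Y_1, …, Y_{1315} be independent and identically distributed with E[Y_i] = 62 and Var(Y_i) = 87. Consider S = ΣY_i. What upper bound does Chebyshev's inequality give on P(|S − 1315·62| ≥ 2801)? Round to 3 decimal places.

Var(S) = n·Var(Y_i) = 1315·87 = 114405.
Chebyshev: P(|S − 1315·62| ≥ 2801) ≤ Var(S)/2801² = 114405/7845601 = 0.0146.

0.015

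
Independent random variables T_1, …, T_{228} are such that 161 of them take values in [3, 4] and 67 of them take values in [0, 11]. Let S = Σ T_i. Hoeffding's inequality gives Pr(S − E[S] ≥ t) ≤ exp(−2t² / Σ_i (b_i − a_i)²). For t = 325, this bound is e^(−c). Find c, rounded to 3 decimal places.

Σ(b_i − a_i)² = 161·1² + 67·11² = 8268.
c = 2t² / 8268 = 2·325² / 8268 = 25.5503.

25.550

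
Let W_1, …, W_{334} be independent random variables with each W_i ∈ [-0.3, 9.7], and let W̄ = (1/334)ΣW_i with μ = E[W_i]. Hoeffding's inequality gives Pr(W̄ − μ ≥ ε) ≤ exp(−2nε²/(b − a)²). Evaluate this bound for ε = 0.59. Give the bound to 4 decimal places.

Exponent: 2nε²/(b − a)² = 2·334·0.59² / 10² = 2.32531.
Bound = exp(−2.32531) = 0.09775.

0.0978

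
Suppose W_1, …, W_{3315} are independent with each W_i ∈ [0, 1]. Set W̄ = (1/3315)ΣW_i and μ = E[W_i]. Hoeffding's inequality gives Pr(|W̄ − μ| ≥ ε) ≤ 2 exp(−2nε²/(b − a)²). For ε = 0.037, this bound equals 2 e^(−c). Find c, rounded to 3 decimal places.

9.076

c = 2nε²/(b − a)² = 2·3315·0.037² / 1² = 9.0765.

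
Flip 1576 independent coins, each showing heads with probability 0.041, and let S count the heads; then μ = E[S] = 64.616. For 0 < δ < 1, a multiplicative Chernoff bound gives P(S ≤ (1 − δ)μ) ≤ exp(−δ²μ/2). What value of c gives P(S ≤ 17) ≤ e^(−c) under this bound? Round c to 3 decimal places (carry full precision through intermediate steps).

Write 17 = (1 − δ)μ, so δ = 1 − 17/64.616 = 0.7369073…
Then the exponent is δ²μ/2 = (μ − 17)²/(2μ) = 17.544288.

17.544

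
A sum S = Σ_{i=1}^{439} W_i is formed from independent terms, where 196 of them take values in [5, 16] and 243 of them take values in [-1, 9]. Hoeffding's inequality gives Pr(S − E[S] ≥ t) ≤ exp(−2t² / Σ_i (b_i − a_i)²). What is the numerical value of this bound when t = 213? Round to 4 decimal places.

Σ(b_i − a_i)² = 196·11² + 243·10² = 48016.
Exponent = 2·213² / 48016 = 1.88975.
Bound = exp(−1.88975) = 0.15111.

0.1511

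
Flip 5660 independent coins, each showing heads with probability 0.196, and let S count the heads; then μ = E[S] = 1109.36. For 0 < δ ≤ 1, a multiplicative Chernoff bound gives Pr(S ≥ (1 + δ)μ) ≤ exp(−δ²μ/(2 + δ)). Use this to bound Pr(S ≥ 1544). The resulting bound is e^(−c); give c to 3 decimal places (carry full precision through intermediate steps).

71.197

Write 1544 = (1 + δ)μ, so δ = 1544/1109.36 − 1 = 0.3917935…
Then the exponent is δ²μ/(2 + δ) = (1544 − μ)² / (μ·(2 + δ)) = 71.197248.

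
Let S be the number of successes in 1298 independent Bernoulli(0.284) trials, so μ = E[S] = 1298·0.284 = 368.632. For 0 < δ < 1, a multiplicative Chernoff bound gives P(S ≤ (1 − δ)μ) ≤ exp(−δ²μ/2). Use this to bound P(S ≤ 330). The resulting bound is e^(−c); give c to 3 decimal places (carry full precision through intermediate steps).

Write 330 = (1 − δ)μ, so δ = 1 − 330/368.632 = 0.1047983…
Then the exponent is δ²μ/2 = (μ − 330)²/(2μ) = 2.024284.

2.024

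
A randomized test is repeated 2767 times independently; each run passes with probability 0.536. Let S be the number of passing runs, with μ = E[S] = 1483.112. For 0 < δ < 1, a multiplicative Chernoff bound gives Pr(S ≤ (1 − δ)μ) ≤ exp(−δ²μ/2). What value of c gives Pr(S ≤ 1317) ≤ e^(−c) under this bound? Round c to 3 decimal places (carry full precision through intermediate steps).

Write 1317 = (1 − δ)μ, so δ = 1 − 1317/1483.112 = 0.1120023…
Then the exponent is δ²μ/2 = (μ − 1317)²/(2μ) = 9.302466.

9.302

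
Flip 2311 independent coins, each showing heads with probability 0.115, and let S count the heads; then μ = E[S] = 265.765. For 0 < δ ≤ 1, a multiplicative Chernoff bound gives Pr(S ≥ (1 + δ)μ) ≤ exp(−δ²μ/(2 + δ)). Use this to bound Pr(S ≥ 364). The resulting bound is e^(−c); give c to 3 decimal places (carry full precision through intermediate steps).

15.323

Write 364 = (1 + δ)μ, so δ = 364/265.765 − 1 = 0.3696311…
Then the exponent is δ²μ/(2 + δ) = (364 − μ)² / (μ·(2 + δ)) = 15.323359.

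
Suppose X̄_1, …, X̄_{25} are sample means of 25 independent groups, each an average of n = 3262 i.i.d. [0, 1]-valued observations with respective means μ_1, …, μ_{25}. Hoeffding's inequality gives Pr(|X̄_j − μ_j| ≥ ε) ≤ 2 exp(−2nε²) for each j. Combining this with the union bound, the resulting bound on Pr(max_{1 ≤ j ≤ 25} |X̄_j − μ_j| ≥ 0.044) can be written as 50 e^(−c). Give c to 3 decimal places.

12.630

Union bound over the 25 events: Pr(max_{1 ≤ j ≤ 25} |X̄_j − μ_j| ≥ 0.044) ≤ 25·2·exp(−2nε²) = 50 exp(−2·3262·0.044²).
So c = 2·3262·0.044² = 12.6305.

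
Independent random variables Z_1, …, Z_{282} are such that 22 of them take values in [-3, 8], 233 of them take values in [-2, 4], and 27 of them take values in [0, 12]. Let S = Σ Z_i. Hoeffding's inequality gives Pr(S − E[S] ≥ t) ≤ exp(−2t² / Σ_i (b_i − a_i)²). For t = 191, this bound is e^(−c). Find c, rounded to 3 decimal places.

Σ(b_i − a_i)² = 22·11² + 233·6² + 27·12² = 14938.
c = 2t² / 14938 = 2·191² / 14938 = 4.8843.

4.884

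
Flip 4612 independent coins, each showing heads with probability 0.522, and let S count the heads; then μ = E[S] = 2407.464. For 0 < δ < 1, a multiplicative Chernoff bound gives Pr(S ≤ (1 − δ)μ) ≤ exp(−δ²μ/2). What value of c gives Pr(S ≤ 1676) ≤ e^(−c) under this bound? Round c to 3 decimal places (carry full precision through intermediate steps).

Write 1676 = (1 − δ)μ, so δ = 1 − 1676/2407.464 = 0.3038317…
Then the exponent is δ²μ/2 = (μ − 1676)²/(2μ) = 111.120994.

111.121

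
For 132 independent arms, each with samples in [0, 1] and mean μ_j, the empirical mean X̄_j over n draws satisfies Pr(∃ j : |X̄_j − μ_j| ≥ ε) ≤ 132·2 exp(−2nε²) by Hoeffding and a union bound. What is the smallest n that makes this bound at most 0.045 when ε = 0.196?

113

Need 2·132·exp(−2nε²) ≤ 0.045, i.e. exp(−2nε²) ≤ 0.045/264.
So 2nε² ≥ ln(264/0.045) = 8.677042.
Hence n ≥ 8.677042/(2·0.196²) = 112.935.
The smallest integer n is 113.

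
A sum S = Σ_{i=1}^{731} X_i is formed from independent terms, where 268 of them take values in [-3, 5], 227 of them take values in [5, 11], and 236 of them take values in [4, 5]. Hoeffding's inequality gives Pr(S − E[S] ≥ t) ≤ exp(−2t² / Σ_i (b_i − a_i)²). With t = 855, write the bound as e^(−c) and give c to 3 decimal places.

Σ(b_i − a_i)² = 268·8² + 227·6² + 236·1² = 25560.
c = 2t² / 25560 = 2·855² / 25560 = 57.2007.

57.201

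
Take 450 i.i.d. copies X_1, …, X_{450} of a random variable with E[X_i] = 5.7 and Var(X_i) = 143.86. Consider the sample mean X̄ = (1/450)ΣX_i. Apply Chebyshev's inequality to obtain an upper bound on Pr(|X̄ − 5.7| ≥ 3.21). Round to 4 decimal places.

0.0310

Var(X̄) = Var(X_i)/n = 143.86/450 = 0.31969.
Chebyshev: Pr(|X̄ − 5.7| ≥ 3.21) ≤ Var(X̄)/(3.21)² = 143.86/(450·3.21²) = 0.0310.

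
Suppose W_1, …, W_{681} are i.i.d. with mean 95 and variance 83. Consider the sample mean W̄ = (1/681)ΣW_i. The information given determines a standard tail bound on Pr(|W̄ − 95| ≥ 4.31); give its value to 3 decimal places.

0.007

With mean and variance of each term known, Chebyshev's inequality bounds the deviation of the sum (or sample mean).
Var(W̄) = Var(W_i)/n = 83/681 = 0.12188.
Chebyshev: Pr(|W̄ − 95| ≥ 4.31) ≤ Var(W̄)/(4.31)² = 83/(681·4.31²) = 0.0066.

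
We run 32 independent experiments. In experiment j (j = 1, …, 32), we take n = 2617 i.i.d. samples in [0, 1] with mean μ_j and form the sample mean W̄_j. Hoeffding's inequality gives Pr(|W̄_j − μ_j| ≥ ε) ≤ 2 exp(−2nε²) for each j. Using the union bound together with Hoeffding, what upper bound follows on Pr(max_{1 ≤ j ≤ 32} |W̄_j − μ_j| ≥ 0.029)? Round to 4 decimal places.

Per-experiment Hoeffding bound: 2·exp(−2·2617·0.029²) = 2·exp(−4.40179) = 0.024511.
Union bound over 32 events: 32·0.024511 = 0.78434.

0.7843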